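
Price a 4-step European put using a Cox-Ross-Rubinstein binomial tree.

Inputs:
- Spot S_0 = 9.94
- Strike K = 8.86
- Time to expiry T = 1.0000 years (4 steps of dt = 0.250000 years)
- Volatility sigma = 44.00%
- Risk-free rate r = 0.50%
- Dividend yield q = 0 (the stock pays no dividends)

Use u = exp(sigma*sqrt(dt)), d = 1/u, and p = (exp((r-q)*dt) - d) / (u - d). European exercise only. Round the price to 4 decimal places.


dt = T/N = 0.250000
u = exp(sigma*sqrt(dt)) = 1.246077; d = 1/u = 0.802519
p = (exp((r-q)*dt) - d) / (u - d) = 0.448041
Discount per step: exp(-r*dt) = 0.998751
Stock lattice S(k, i) with i counting down-moves:
  k=0: S(0,0) = 9.9400
  k=1: S(1,0) = 12.3860; S(1,1) = 7.9770
  k=2: S(2,0) = 15.4339; S(2,1) = 9.9400; S(2,2) = 6.4017
  k=3: S(3,0) = 19.2318; S(3,1) = 12.3860; S(3,2) = 7.9770; S(3,3) = 5.1375
  k=4: S(4,0) = 23.9643; S(4,1) = 15.4339; S(4,2) = 9.9400; S(4,3) = 6.4017; S(4,4) = 4.1229
Terminal payoffs V(N, i) = max(K - S_T, 0):
  V(4,0) = 0.000000; V(4,1) = 0.000000; V(4,2) = 0.000000; V(4,3) = 2.458278; V(4,4) = 4.737058
Backward induction: V(k, i) = exp(-r*dt) * [p * V(k+1, i) + (1-p) * V(k+1, i+1)].
  V(3,0) = exp(-r*dt) * [p*0.000000 + (1-p)*0.000000] = 0.000000
  V(3,1) = exp(-r*dt) * [p*0.000000 + (1-p)*0.000000] = 0.000000
  V(3,2) = exp(-r*dt) * [p*0.000000 + (1-p)*2.458278] = 1.355174
  V(3,3) = exp(-r*dt) * [p*2.458278 + (1-p)*4.737058] = 3.711430
  V(2,0) = exp(-r*dt) * [p*0.000000 + (1-p)*0.000000] = 0.000000
  V(2,1) = exp(-r*dt) * [p*0.000000 + (1-p)*1.355174] = 0.747067
  V(2,2) = exp(-r*dt) * [p*1.355174 + (1-p)*3.711430] = 2.652414
  V(1,0) = exp(-r*dt) * [p*0.000000 + (1-p)*0.747067] = 0.411835
  V(1,1) = exp(-r*dt) * [p*0.747067 + (1-p)*2.652414] = 1.796494
  V(0,0) = exp(-r*dt) * [p*0.411835 + (1-p)*1.796494] = 1.174641

Answer: Price = V(0,0) = 1.1746


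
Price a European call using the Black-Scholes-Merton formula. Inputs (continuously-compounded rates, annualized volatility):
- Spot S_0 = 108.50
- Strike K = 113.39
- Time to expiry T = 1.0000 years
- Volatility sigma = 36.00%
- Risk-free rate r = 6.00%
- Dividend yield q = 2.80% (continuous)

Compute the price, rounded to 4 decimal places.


d1 = (ln(S/K) + (r - q + 0.5*sigma^2) * T) / (sigma * sqrt(T)) = 0.14643602
d2 = d1 - sigma * sqrt(T) = -0.21356398
exp(-rT) = 0.94176453; exp(-qT) = 0.97238837
C = S_0 * exp(-qT) * N(d1) - K * exp(-rT) * N(d2)
N(d1) = 0.55821141; N(d2) = 0.41544355
C = 108.5000 * 0.97238837 * 0.55821141 - 113.3900 * 0.94176453 * 0.41544355 = 14.5298

Answer: Price = 14.5298


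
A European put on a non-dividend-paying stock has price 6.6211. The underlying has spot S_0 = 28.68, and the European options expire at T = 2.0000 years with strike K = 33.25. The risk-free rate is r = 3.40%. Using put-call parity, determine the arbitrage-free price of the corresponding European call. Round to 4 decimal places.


Answer: Call price = 4.2369

Derivation:
Put-call parity: C - P = S_0 * exp(-qT) - K * exp(-rT).
S_0 * exp(-qT) = 28.6800 * 1.00000000 = 28.68000000
K * exp(-rT) = 33.2500 * 0.93426047 = 31.06416075
C = P + S*exp(-qT) - K*exp(-rT)
C = 6.6211 + 28.68000000 - 31.06416075 = 4.2369


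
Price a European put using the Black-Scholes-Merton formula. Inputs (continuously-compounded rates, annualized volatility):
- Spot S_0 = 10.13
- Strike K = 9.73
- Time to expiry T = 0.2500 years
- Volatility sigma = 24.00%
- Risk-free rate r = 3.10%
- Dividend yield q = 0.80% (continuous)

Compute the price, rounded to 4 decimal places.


Answer: Price = 0.2797

Derivation:
d1 = (ln(S/K) + (r - q + 0.5*sigma^2) * T) / (sigma * sqrt(T)) = 0.44364518
d2 = d1 - sigma * sqrt(T) = 0.32364518
exp(-rT) = 0.99227995; exp(-qT) = 0.99800200
P = K * exp(-rT) * N(-d2) - S_0 * exp(-qT) * N(-d1)
N(-d1) = 0.32864957; N(-d2) = 0.37310334
P = 9.7300 * 0.99227995 * 0.37310334 - 10.1300 * 0.99800200 * 0.32864957 = 0.2797


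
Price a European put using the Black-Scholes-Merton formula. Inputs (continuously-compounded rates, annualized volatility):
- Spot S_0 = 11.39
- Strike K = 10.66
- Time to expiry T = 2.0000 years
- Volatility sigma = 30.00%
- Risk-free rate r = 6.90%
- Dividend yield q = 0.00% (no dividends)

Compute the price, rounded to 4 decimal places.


Answer: Price = 0.8783

Derivation:
d1 = (ln(S/K) + (r - q + 0.5*sigma^2) * T) / (sigma * sqrt(T)) = 0.69352411
d2 = d1 - sigma * sqrt(T) = 0.26926004
exp(-rT) = 0.87109869; exp(-qT) = 1.00000000
P = K * exp(-rT) * N(-d2) - S_0 * exp(-qT) * N(-d1)
N(-d1) = 0.24399035; N(-d2) = 0.39386479
P = 10.6600 * 0.87109869 * 0.39386479 - 11.3900 * 1.00000000 * 0.24399035 = 0.8783


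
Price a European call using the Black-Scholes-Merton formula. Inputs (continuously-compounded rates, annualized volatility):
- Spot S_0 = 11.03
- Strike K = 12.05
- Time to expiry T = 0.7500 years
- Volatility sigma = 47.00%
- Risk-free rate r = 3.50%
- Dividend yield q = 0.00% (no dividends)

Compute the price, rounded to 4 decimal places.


d1 = (ln(S/K) + (r - q + 0.5*sigma^2) * T) / (sigma * sqrt(T)) = 0.05071266
d2 = d1 - sigma * sqrt(T) = -0.35631928
exp(-rT) = 0.97409154; exp(-qT) = 1.00000000
C = S_0 * exp(-qT) * N(d1) - K * exp(-rT) * N(d2)
N(d1) = 0.52022276; N(d2) = 0.36080074
C = 11.0300 * 1.00000000 * 0.52022276 - 12.0500 * 0.97409154 * 0.36080074 = 1.5030

Answer: Price = 1.5030


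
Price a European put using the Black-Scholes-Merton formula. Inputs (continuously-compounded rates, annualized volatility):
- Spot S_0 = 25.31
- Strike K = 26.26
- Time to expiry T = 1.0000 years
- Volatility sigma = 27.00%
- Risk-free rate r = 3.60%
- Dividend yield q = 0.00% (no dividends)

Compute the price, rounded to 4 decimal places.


d1 = (ln(S/K) + (r - q + 0.5*sigma^2) * T) / (sigma * sqrt(T)) = 0.13186187
d2 = d1 - sigma * sqrt(T) = -0.13813813
exp(-rT) = 0.96464029; exp(-qT) = 1.00000000
P = K * exp(-rT) * N(-d2) - S_0 * exp(-qT) * N(-d1)
N(-d1) = 0.44754677; N(-d2) = 0.55493437
P = 26.2600 * 0.96464029 * 0.55493437 - 25.3100 * 1.00000000 * 0.44754677 = 2.7299

Answer: Price = 2.7299


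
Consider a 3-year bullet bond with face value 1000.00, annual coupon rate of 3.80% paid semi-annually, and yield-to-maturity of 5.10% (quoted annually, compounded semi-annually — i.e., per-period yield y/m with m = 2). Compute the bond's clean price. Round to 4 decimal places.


Answer: Price = 964.2570

Derivation:
Coupon per period c = face * coupon_rate / m = 19.000000
Periods per year m = 2; per-period yield y/m = 0.025500
Number of cashflows N = 6
Cashflows (t years, CF_t, discount factor 1/(1+y/m)^(m*t), PV):
  t = 0.5000: CF_t = 19.000000, DF = 0.975134, PV = 18.527548
  t = 1.0000: CF_t = 19.000000, DF = 0.950886, PV = 18.066843
  t = 1.5000: CF_t = 19.000000, DF = 0.927242, PV = 17.617594
  t = 2.0000: CF_t = 19.000000, DF = 0.904185, PV = 17.179517
  t = 2.5000: CF_t = 19.000000, DF = 0.881702, PV = 16.752332
  t = 3.0000: CF_t = 1019.000000, DF = 0.859777, PV = 876.113144
Price P = sum_t PV_t = 964.256978


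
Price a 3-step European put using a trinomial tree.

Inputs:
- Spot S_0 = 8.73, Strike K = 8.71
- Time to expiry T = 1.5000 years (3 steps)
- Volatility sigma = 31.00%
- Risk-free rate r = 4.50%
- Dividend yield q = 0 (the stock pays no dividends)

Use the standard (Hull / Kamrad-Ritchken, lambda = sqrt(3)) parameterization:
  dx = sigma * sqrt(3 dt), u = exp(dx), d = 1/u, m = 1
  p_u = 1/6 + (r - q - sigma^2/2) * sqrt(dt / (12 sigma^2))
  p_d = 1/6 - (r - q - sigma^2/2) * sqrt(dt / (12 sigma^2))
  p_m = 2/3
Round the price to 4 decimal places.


dt = T/N = 0.500000; dx = sigma*sqrt(3*dt) = 0.379671
u = exp(dx) = 1.461803; d = 1/u = 0.684086
p_u = 0.164658, p_m = 0.666667, p_d = 0.168675
Discount per step: exp(-r*dt) = 0.977751
Stock lattice S(k, j) with j the centered position index:
  k=0: S(0,+0) = 8.7300
  k=1: S(1,-1) = 5.9721; S(1,+0) = 8.7300; S(1,+1) = 12.7615
  k=2: S(2,-2) = 4.0854; S(2,-1) = 5.9721; S(2,+0) = 8.7300; S(2,+1) = 12.7615; S(2,+2) = 18.6549
  k=3: S(3,-3) = 2.7948; S(3,-2) = 4.0854; S(3,-1) = 5.9721; S(3,+0) = 8.7300; S(3,+1) = 12.7615; S(3,+2) = 18.6549; S(3,+3) = 27.2698
Terminal payoffs V(N, j) = max(K - S_T, 0):
  V(3,-3) = 5.915222; V(3,-2) = 4.624584; V(3,-1) = 2.737925; V(3,+0) = 0.000000; V(3,+1) = 0.000000; V(3,+2) = 0.000000; V(3,+3) = 0.000000
Backward induction: V(k, j) = exp(-r*dt) * [p_u * V(k+1, j+1) + p_m * V(k+1, j) + p_d * V(k+1, j-1)]
  V(2,-2) = exp(-r*dt) * [p_u*2.737925 + p_m*4.624584 + p_d*5.915222] = 4.430805
  V(2,-1) = exp(-r*dt) * [p_u*0.000000 + p_m*2.737925 + p_d*4.624584] = 2.547369
  V(2,+0) = exp(-r*dt) * [p_u*0.000000 + p_m*0.000000 + p_d*2.737925] = 0.451545
  V(2,+1) = exp(-r*dt) * [p_u*0.000000 + p_m*0.000000 + p_d*0.000000] = 0.000000
  V(2,+2) = exp(-r*dt) * [p_u*0.000000 + p_m*0.000000 + p_d*0.000000] = 0.000000
  V(1,-1) = exp(-r*dt) * [p_u*0.451545 + p_m*2.547369 + p_d*4.430805] = 2.463897
  V(1,+0) = exp(-r*dt) * [p_u*0.000000 + p_m*0.451545 + p_d*2.547369] = 0.714450
  V(1,+1) = exp(-r*dt) * [p_u*0.000000 + p_m*0.000000 + p_d*0.451545] = 0.074470
  V(0,+0) = exp(-r*dt) * [p_u*0.074470 + p_m*0.714450 + p_d*2.463897] = 0.884043

Answer: Price = V(0,0) = 0.8840


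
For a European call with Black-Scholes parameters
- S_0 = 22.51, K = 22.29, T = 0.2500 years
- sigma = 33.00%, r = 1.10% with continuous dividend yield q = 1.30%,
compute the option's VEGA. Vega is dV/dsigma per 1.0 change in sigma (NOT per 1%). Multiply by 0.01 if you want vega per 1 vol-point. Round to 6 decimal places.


d1 = 0.1389939850; d2 = -0.0260060150
phi(d1) = 0.3951071847; exp(-qT) = 0.9967552755; exp(-rT) = 0.9972537778
Vega = S * exp(-qT) * phi(d1) * sqrt(T) = 22.5100 * 0.9967552755 * 0.3951071847 * 0.5000000000 = 4.432502

Answer: Vega = 4.432502


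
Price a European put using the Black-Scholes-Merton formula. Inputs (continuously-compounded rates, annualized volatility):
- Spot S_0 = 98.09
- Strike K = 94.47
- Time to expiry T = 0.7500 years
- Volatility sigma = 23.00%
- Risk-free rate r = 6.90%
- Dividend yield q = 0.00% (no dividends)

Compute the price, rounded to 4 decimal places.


Answer: Price = 3.9911

Derivation:
d1 = (ln(S/K) + (r - q + 0.5*sigma^2) * T) / (sigma * sqrt(T)) = 0.54818455
d2 = d1 - sigma * sqrt(T) = 0.34899870
exp(-rT) = 0.94956623; exp(-qT) = 1.00000000
P = K * exp(-rT) * N(-d2) - S_0 * exp(-qT) * N(-d1)
N(-d1) = 0.29178260; N(-d2) = 0.36354514
P = 94.4700 * 0.94956623 * 0.36354514 - 98.0900 * 1.00000000 * 0.29178260 = 3.9911


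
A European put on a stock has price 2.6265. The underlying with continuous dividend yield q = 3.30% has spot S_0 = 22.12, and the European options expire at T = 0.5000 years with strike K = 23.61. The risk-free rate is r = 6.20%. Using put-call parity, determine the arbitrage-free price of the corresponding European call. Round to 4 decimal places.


Answer: Call price = 1.4952

Derivation:
Put-call parity: C - P = S_0 * exp(-qT) - K * exp(-rT).
S_0 * exp(-qT) = 22.1200 * 0.98363538 = 21.75801459
K * exp(-rT) = 23.6100 * 0.96947557 = 22.88931828
C = P + S*exp(-qT) - K*exp(-rT)
C = 2.6265 + 21.75801459 - 22.88931828 = 1.4952


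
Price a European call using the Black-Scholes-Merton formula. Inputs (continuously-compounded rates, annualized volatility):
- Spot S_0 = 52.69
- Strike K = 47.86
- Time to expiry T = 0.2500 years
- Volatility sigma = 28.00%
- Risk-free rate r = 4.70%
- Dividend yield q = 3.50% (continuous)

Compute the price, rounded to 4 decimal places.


Answer: Price = 5.9092

Derivation:
d1 = (ln(S/K) + (r - q + 0.5*sigma^2) * T) / (sigma * sqrt(T)) = 0.77818287
d2 = d1 - sigma * sqrt(T) = 0.63818287
exp(-rT) = 0.98831876; exp(-qT) = 0.99128817
C = S_0 * exp(-qT) * N(d1) - K * exp(-rT) * N(d2)
N(d1) = 0.78176939; N(d2) = 0.73832268
C = 52.6900 * 0.99128817 * 0.78176939 - 47.8600 * 0.98831876 * 0.73832268 = 5.9092


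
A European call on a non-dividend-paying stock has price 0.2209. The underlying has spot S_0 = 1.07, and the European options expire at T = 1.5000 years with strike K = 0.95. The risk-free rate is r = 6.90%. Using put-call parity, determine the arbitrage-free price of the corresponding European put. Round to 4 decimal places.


Answer: Put price = 0.0075

Derivation:
Put-call parity: C - P = S_0 * exp(-qT) - K * exp(-rT).
S_0 * exp(-qT) = 1.0700 * 1.00000000 = 1.07000000
K * exp(-rT) = 0.9500 * 0.90167602 = 0.85659222
P = C - S*exp(-qT) + K*exp(-rT)
P = 0.2209 - 1.07000000 + 0.85659222 = 0.0075


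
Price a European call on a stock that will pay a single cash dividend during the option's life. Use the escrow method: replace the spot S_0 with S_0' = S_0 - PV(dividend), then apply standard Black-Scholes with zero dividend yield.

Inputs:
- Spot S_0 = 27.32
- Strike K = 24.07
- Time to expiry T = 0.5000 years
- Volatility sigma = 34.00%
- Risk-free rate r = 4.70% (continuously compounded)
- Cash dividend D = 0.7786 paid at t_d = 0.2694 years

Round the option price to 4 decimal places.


Answer: Price = 4.2133

Derivation:
PV(D) = D * exp(-r * t_d) = 0.7786 * 0.98741802 = 0.76880367
S_0' = S_0 - PV(D) = 27.3200 - 0.76880367 = 26.55119633
d1 = (ln(S_0'/K) + (r + sigma^2/2)*T) / (sigma*sqrt(T)) = 0.62603306
d2 = d1 - sigma*sqrt(T) = 0.38561675
exp(-rT) = 0.97677397
N(d1) = 0.73435337; N(d2) = 0.65010974
C = S_0' * N(d1) - K * exp(-rT) * N(d2) = 26.55119633 * 0.73435337 - 24.0700 * 0.97677397 * 0.65010974 = 4.2133


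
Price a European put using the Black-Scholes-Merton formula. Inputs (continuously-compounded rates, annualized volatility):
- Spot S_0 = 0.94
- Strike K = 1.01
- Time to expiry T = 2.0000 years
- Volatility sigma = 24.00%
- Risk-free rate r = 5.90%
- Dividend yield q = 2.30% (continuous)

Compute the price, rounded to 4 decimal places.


d1 = (ln(S/K) + (r - q + 0.5*sigma^2) * T) / (sigma * sqrt(T)) = 0.17021906
d2 = d1 - sigma * sqrt(T) = -0.16919219
exp(-rT) = 0.88869605; exp(-qT) = 0.95504196
P = K * exp(-rT) * N(-d2) - S_0 * exp(-qT) * N(-d1)
N(-d1) = 0.43241893; N(-d2) = 0.56717726
P = 1.0100 * 0.88869605 * 0.56717726 - 0.9400 * 0.95504196 * 0.43241893 = 0.1209

Answer: Price = 0.1209


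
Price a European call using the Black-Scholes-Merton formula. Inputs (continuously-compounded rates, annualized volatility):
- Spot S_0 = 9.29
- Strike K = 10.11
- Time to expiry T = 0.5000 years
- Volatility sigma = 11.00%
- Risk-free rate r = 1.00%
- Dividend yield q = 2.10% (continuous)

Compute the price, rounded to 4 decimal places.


d1 = (ln(S/K) + (r - q + 0.5*sigma^2) * T) / (sigma * sqrt(T)) = -1.11930478
d2 = d1 - sigma * sqrt(T) = -1.19708653
exp(-rT) = 0.99501248; exp(-qT) = 0.98955493
C = S_0 * exp(-qT) * N(d1) - K * exp(-rT) * N(d2)
N(d1) = 0.13150507; N(d2) = 0.11563642
C = 9.2900 * 0.98955493 * 0.13150507 - 10.1100 * 0.99501248 * 0.11563642 = 0.0457

Answer: Price = 0.0457


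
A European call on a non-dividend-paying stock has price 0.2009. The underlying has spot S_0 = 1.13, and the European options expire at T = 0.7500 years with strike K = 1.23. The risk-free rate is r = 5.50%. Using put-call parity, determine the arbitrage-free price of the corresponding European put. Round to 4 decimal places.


Answer: Put price = 0.2512

Derivation:
Put-call parity: C - P = S_0 * exp(-qT) - K * exp(-rT).
S_0 * exp(-qT) = 1.1300 * 1.00000000 = 1.13000000
K * exp(-rT) = 1.2300 * 0.95958920 = 1.18029472
P = C - S*exp(-qT) + K*exp(-rT)
P = 0.2009 - 1.13000000 + 1.18029472 = 0.2512


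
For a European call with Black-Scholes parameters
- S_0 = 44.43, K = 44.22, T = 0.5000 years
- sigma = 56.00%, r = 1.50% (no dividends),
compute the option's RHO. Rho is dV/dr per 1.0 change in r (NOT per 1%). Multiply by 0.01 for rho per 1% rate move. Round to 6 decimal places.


Answer: Rho = 9.516396

Derivation:
d1 = 0.2288948631; d2 = -0.1670849344
phi(d1) = 0.3886271173; exp(-qT) = 1.0000000000; exp(-rT) = 0.9925280548
N(d2) = 0.4336516100
Rho = K*T*exp(-rT)*N(d2) = 44.2200 * 0.5000 * 0.9925280548 * 0.4336516100 = 9.516396


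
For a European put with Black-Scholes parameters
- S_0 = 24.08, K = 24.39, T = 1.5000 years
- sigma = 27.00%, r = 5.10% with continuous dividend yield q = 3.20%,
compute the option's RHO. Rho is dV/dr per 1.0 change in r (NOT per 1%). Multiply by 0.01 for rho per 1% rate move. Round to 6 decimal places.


d1 = 0.2128437487; d2 = -0.1178373665
phi(d1) = 0.3900073227; exp(-qT) = 0.9531337871; exp(-rT) = 0.9263529143
N(-d2) = 0.5469017392
Rho = -K*T*exp(-rT)*N(-d2) = -24.3900 * 1.5000 * 0.9263529143 * 0.5469017392 = -18.534840

Answer: Rho = -18.534840


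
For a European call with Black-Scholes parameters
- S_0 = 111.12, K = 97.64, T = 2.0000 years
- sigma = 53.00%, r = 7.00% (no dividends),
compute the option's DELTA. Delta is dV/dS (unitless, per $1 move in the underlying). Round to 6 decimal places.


Answer: Delta = 0.768553

Derivation:
d1 = 0.7340881787; d2 = -0.0154450093
phi(d1) = 0.3047141179; exp(-qT) = 1.0000000000; exp(-rT) = 0.8693582354
N(d1) = 0.7685525011
Delta = exp(-qT) * N(d1) = 1.0000000000 * 0.7685525011 = 0.768553


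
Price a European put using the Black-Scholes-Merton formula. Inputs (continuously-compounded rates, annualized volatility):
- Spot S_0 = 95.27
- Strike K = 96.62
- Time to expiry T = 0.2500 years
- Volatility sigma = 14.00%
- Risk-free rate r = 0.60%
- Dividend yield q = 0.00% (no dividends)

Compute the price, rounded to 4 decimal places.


d1 = (ln(S/K) + (r - q + 0.5*sigma^2) * T) / (sigma * sqrt(T)) = -0.14458276
d2 = d1 - sigma * sqrt(T) = -0.21458276
exp(-rT) = 0.99850112; exp(-qT) = 1.00000000
P = K * exp(-rT) * N(-d2) - S_0 * exp(-qT) * N(-d1)
N(-d1) = 0.55747985; N(-d2) = 0.58495368
P = 96.6200 * 0.99850112 * 0.58495368 - 95.2700 * 1.00000000 * 0.55747985 = 3.3224

Answer: Price = 3.3224


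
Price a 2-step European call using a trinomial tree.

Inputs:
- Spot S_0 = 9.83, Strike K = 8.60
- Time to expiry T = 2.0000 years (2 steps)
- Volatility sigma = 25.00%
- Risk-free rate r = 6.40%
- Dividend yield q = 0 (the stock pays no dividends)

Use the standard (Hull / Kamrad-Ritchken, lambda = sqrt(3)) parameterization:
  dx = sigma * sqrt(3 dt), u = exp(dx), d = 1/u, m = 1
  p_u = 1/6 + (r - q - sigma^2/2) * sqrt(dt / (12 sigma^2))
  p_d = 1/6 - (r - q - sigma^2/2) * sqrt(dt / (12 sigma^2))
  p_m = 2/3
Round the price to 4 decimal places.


dt = T/N = 1.000000; dx = sigma*sqrt(3*dt) = 0.433013
u = exp(dx) = 1.541896; d = 1/u = 0.648552
p_u = 0.204483, p_m = 0.666667, p_d = 0.128850
Discount per step: exp(-r*dt) = 0.938005
Stock lattice S(k, j) with j the centered position index:
  k=0: S(0,+0) = 9.8300
  k=1: S(1,-1) = 6.3753; S(1,+0) = 9.8300; S(1,+1) = 15.1568
  k=2: S(2,-2) = 4.1347; S(2,-1) = 6.3753; S(2,+0) = 9.8300; S(2,+1) = 15.1568; S(2,+2) = 23.3703
Terminal payoffs V(N, j) = max(S_T - K, 0):
  V(2,-2) = 0.000000; V(2,-1) = 0.000000; V(2,+0) = 1.230000; V(2,+1) = 6.556836; V(2,+2) = 14.770261
Backward induction: V(k, j) = exp(-r*dt) * [p_u * V(k+1, j+1) + p_m * V(k+1, j) + p_d * V(k+1, j-1)]
  V(1,-1) = exp(-r*dt) * [p_u*1.230000 + p_m*0.000000 + p_d*0.000000] = 0.235922
  V(1,+0) = exp(-r*dt) * [p_u*6.556836 + p_m*1.230000 + p_d*0.000000] = 2.026806
  V(1,+1) = exp(-r*dt) * [p_u*14.770261 + p_m*6.556836 + p_d*1.230000] = 7.081918
  V(0,+0) = exp(-r*dt) * [p_u*7.081918 + p_m*2.026806 + p_d*0.235922] = 2.654305

Answer: Price = V(0,0) = 2.6543


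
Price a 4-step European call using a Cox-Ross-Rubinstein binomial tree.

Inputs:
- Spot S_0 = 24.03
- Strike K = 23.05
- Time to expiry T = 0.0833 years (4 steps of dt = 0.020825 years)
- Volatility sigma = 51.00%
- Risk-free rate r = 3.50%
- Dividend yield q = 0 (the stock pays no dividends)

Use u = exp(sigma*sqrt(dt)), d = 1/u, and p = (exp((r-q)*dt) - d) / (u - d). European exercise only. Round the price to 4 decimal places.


Answer: Price = V(0,0) = 2.0103

Derivation:
dt = T/N = 0.020825
u = exp(sigma*sqrt(dt)) = 1.076373; d = 1/u = 0.929046
p = (exp((r-q)*dt) - d) / (u - d) = 0.486558
Discount per step: exp(-r*dt) = 0.999271
Stock lattice S(k, i) with i counting down-moves:
  k=0: S(0,0) = 24.0300
  k=1: S(1,0) = 25.8653; S(1,1) = 22.3250
  k=2: S(2,0) = 27.8407; S(2,1) = 24.0300; S(2,2) = 20.7409
  k=3: S(3,0) = 29.9670; S(3,1) = 25.8653; S(3,2) = 22.3250; S(3,3) = 19.2693
  k=4: S(4,0) = 32.2556; S(4,1) = 27.8407; S(4,2) = 24.0300; S(4,3) = 20.7409; S(4,4) = 17.9020
Terminal payoffs V(N, i) = max(S_T - K, 0):
  V(4,0) = 9.205636; V(4,1) = 4.790671; V(4,2) = 0.980000; V(4,3) = 0.000000; V(4,4) = 0.000000
Backward induction: V(k, i) = exp(-r*dt) * [p * V(k+1, i) + (1-p) * V(k+1, i+1)].
  V(3,0) = exp(-r*dt) * [p*9.205636 + (1-p)*4.790671] = 6.933752
  V(3,1) = exp(-r*dt) * [p*4.790671 + (1-p)*0.980000] = 2.832047
  V(3,2) = exp(-r*dt) * [p*0.980000 + (1-p)*0.000000] = 0.476479
  V(3,3) = exp(-r*dt) * [p*0.000000 + (1-p)*0.000000] = 0.000000
  V(2,0) = exp(-r*dt) * [p*6.933752 + (1-p)*2.832047] = 4.824247
  V(2,1) = exp(-r*dt) * [p*2.832047 + (1-p)*0.476479] = 1.621418
  V(2,2) = exp(-r*dt) * [p*0.476479 + (1-p)*0.000000] = 0.231666
  V(1,0) = exp(-r*dt) * [p*4.824247 + (1-p)*1.621418] = 3.177463
  V(1,1) = exp(-r*dt) * [p*1.621418 + (1-p)*0.231666] = 0.907199
  V(0,0) = exp(-r*dt) * [p*3.177463 + (1-p)*0.907199] = 2.010349


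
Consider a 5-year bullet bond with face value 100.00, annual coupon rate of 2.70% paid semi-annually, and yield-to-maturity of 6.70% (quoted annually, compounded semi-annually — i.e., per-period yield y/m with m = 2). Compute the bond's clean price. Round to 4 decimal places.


Answer: Price = 83.2403

Derivation:
Coupon per period c = face * coupon_rate / m = 1.350000
Periods per year m = 2; per-period yield y/m = 0.033500
Number of cashflows N = 10
Cashflows (t years, CF_t, discount factor 1/(1+y/m)^(m*t), PV):
  t = 0.5000: CF_t = 1.350000, DF = 0.967586, PV = 1.306241
  t = 1.0000: CF_t = 1.350000, DF = 0.936222, PV = 1.263900
  t = 1.5000: CF_t = 1.350000, DF = 0.905876, PV = 1.222932
  t = 2.0000: CF_t = 1.350000, DF = 0.876512, PV = 1.183292
  t = 2.5000: CF_t = 1.350000, DF = 0.848101, PV = 1.144936
  t = 3.0000: CF_t = 1.350000, DF = 0.820611, PV = 1.107824
  t = 3.5000: CF_t = 1.350000, DF = 0.794011, PV = 1.071915
  t = 4.0000: CF_t = 1.350000, DF = 0.768274, PV = 1.037170
  t = 4.5000: CF_t = 1.350000, DF = 0.743371, PV = 1.003551
  t = 5.0000: CF_t = 101.350000, DF = 0.719275, PV = 72.898559
Price P = sum_t PV_t = 83.240321


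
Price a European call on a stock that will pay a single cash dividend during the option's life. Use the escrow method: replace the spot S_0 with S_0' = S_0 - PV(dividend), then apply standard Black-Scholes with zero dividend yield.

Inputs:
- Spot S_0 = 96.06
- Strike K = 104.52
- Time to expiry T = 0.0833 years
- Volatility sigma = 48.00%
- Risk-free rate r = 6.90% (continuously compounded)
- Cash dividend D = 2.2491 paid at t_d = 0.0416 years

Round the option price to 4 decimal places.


Answer: Price = 1.8283

Derivation:
PV(D) = D * exp(-r * t_d) = 2.2491 * 0.99713372 = 2.24265344
S_0' = S_0 - PV(D) = 96.0600 - 2.24265344 = 93.81734656
d1 = (ln(S_0'/K) + (r + sigma^2/2)*T) / (sigma*sqrt(T)) = -0.66902882
d2 = d1 - sigma*sqrt(T) = -0.80756517
exp(-rT) = 0.99426879
N(d1) = 0.25173855; N(d2) = 0.20967047
C = S_0' * N(d1) - K * exp(-rT) * N(d2) = 93.81734656 * 0.25173855 - 104.5200 * 0.99426879 * 0.20967047 = 1.8283


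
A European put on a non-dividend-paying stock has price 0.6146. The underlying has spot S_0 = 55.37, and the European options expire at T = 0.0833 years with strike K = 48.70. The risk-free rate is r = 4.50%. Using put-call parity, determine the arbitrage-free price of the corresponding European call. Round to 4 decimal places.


Put-call parity: C - P = S_0 * exp(-qT) - K * exp(-rT).
S_0 * exp(-qT) = 55.3700 * 1.00000000 = 55.37000000
K * exp(-rT) = 48.7000 * 0.99625852 = 48.51778977
C = P + S*exp(-qT) - K*exp(-rT)
C = 0.6146 + 55.37000000 - 48.51778977 = 7.4668

Answer: Call price = 7.4668


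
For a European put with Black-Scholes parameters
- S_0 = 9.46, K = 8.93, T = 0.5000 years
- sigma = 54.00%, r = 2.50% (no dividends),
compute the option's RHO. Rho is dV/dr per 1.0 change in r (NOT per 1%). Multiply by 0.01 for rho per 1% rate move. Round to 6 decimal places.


d1 = 0.3746513308; d2 = -0.0071863310
phi(d1) = 0.3719036948; exp(-qT) = 1.0000000000; exp(-rT) = 0.9875778005
N(-d2) = 0.5028669066
Rho = -K*T*exp(-rT)*N(-d2) = -8.9300 * 0.5000 * 0.9875778005 * 0.5028669066 = -2.217409

Answer: Rho = -2.217409


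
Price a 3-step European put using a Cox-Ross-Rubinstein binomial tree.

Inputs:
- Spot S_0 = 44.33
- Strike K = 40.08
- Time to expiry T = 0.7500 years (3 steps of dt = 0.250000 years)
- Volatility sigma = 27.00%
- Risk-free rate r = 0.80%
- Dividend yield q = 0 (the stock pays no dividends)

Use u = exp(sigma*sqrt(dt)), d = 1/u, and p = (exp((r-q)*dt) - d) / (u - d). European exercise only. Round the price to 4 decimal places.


dt = T/N = 0.250000
u = exp(sigma*sqrt(dt)) = 1.144537; d = 1/u = 0.873716
p = (exp((r-q)*dt) - d) / (u - d) = 0.473694
Discount per step: exp(-r*dt) = 0.998002
Stock lattice S(k, i) with i counting down-moves:
  k=0: S(0,0) = 44.3300
  k=1: S(1,0) = 50.7373; S(1,1) = 38.7318
  k=2: S(2,0) = 58.0707; S(2,1) = 44.3300; S(2,2) = 33.8406
  k=3: S(3,0) = 66.4641; S(3,1) = 50.7373; S(3,2) = 38.7318; S(3,3) = 29.5671
Terminal payoffs V(N, i) = max(K - S_T, 0):
  V(3,0) = 0.000000; V(3,1) = 0.000000; V(3,2) = 1.348174; V(3,3) = 10.512918
Backward induction: V(k, i) = exp(-r*dt) * [p * V(k+1, i) + (1-p) * V(k+1, i+1)].
  V(2,0) = exp(-r*dt) * [p*0.000000 + (1-p)*0.000000] = 0.000000
  V(2,1) = exp(-r*dt) * [p*0.000000 + (1-p)*1.348174] = 0.708135
  V(2,2) = exp(-r*dt) * [p*1.348174 + (1-p)*10.512918] = 6.159307
  V(1,0) = exp(-r*dt) * [p*0.000000 + (1-p)*0.708135] = 0.371951
  V(1,1) = exp(-r*dt) * [p*0.708135 + (1-p)*6.159307] = 3.569975
  V(0,0) = exp(-r*dt) * [p*0.371951 + (1-p)*3.569975] = 2.050986

Answer: Price = V(0,0) = 2.0510


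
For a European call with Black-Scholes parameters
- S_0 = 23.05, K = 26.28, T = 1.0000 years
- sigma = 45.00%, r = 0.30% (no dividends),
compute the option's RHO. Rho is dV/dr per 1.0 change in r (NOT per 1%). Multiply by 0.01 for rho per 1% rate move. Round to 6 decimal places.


Answer: Rho = 7.994258

Derivation:
d1 = -0.0597609426; d2 = -0.5097609426
phi(d1) = 0.3982305308; exp(-qT) = 1.0000000000; exp(-rT) = 0.9970044955
N(d2) = 0.3051094759
Rho = K*T*exp(-rT)*N(d2) = 26.2800 * 1.0000 * 0.9970044955 * 0.3051094759 = 7.994258


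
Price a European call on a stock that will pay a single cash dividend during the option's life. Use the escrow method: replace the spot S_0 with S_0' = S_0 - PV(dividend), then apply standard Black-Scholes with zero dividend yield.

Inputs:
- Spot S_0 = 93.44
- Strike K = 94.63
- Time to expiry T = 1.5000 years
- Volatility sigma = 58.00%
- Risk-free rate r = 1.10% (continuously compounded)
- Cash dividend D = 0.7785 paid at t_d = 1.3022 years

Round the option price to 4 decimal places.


Answer: Price = 25.5733

Derivation:
PV(D) = D * exp(-r * t_d) = 0.7785 * 0.98577790 = 0.76742810
S_0' = S_0 - PV(D) = 93.4400 - 0.76742810 = 92.67257190
d1 = (ln(S_0'/K) + (r + sigma^2/2)*T) / (sigma*sqrt(T)) = 0.34897908
d2 = d1 - sigma*sqrt(T) = -0.36137294
exp(-rT) = 0.98363538
N(d1) = 0.63644749; N(d2) = 0.35891034
C = S_0' * N(d1) - K * exp(-rT) * N(d2) = 92.67257190 * 0.63644749 - 94.6300 * 0.98363538 * 0.35891034 = 25.5733


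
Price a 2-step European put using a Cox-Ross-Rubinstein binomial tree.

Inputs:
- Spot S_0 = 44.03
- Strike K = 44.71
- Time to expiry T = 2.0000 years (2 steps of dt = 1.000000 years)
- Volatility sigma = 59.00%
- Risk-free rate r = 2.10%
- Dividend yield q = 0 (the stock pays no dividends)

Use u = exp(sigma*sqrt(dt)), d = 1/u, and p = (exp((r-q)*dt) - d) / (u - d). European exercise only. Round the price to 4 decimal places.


dt = T/N = 1.000000
u = exp(sigma*sqrt(dt)) = 1.803988; d = 1/u = 0.554327
p = (exp((r-q)*dt) - d) / (u - d) = 0.373617
Discount per step: exp(-r*dt) = 0.979219
Stock lattice S(k, i) with i counting down-moves:
  k=0: S(0,0) = 44.0300
  k=1: S(1,0) = 79.4296; S(1,1) = 24.4070
  k=2: S(2,0) = 143.2901; S(2,1) = 44.0300; S(2,2) = 13.5295
Terminal payoffs V(N, i) = max(K - S_T, 0):
  V(2,0) = 0.000000; V(2,1) = 0.680000; V(2,2) = 31.180517
Backward induction: V(k, i) = exp(-r*dt) * [p * V(k+1, i) + (1-p) * V(k+1, i+1)].
  V(1,0) = exp(-r*dt) * [p*0.000000 + (1-p)*0.680000] = 0.417089
  V(1,1) = exp(-r*dt) * [p*0.680000 + (1-p)*31.180517] = 19.373850
  V(0,0) = exp(-r*dt) * [p*0.417089 + (1-p)*19.373850] = 12.035854

Answer: Price = V(0,0) = 12.0359


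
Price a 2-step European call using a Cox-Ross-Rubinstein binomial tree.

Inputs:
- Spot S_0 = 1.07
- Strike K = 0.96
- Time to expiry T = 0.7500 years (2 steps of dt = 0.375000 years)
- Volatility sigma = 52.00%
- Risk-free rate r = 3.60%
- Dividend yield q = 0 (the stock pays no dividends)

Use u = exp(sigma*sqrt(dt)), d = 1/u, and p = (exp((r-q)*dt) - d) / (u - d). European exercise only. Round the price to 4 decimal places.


dt = T/N = 0.375000
u = exp(sigma*sqrt(dt)) = 1.374972; d = 1/u = 0.727287
p = (exp((r-q)*dt) - d) / (u - d) = 0.442042
Discount per step: exp(-r*dt) = 0.986591
Stock lattice S(k, i) with i counting down-moves:
  k=0: S(0,0) = 1.0700
  k=1: S(1,0) = 1.4712; S(1,1) = 0.7782
  k=2: S(2,0) = 2.0229; S(2,1) = 1.0700; S(2,2) = 0.5660
Terminal payoffs V(N, i) = max(S_T - K, 0):
  V(2,0) = 1.062888; V(2,1) = 0.110000; V(2,2) = 0.000000
Backward induction: V(k, i) = exp(-r*dt) * [p * V(k+1, i) + (1-p) * V(k+1, i+1)].
  V(1,0) = exp(-r*dt) * [p*1.062888 + (1-p)*0.110000] = 0.524093
  V(1,1) = exp(-r*dt) * [p*0.110000 + (1-p)*0.000000] = 0.047973
  V(0,0) = exp(-r*dt) * [p*0.524093 + (1-p)*0.047973] = 0.254973

Answer: Price = V(0,0) = 0.2550


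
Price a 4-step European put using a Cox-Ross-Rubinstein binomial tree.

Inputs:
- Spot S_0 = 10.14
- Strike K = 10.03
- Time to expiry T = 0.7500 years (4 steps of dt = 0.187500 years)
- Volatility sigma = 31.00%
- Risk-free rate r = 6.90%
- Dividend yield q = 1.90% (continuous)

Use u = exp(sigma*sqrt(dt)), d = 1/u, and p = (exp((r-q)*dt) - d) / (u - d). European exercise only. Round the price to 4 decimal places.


dt = T/N = 0.187500
u = exp(sigma*sqrt(dt)) = 1.143660; d = 1/u = 0.874385
p = (exp((r-q)*dt) - d) / (u - d) = 0.501471
Discount per step: exp(-r*dt) = 0.987146
Stock lattice S(k, i) with i counting down-moves:
  k=0: S(0,0) = 10.1400
  k=1: S(1,0) = 11.5967; S(1,1) = 8.8663
  k=2: S(2,0) = 13.2627; S(2,1) = 10.1400; S(2,2) = 7.7525
  k=3: S(3,0) = 15.1680; S(3,1) = 11.5967; S(3,2) = 8.8663; S(3,3) = 6.7787
  k=4: S(4,0) = 17.3471; S(4,1) = 13.2627; S(4,2) = 10.1400; S(4,3) = 7.7525; S(4,4) = 5.9272
Terminal payoffs V(N, i) = max(K - S_T, 0):
  V(4,0) = 0.000000; V(4,1) = 0.000000; V(4,2) = 0.000000; V(4,3) = 2.277463; V(4,4) = 4.102798
Backward induction: V(k, i) = exp(-r*dt) * [p * V(k+1, i) + (1-p) * V(k+1, i+1)].
  V(3,0) = exp(-r*dt) * [p*0.000000 + (1-p)*0.000000] = 0.000000
  V(3,1) = exp(-r*dt) * [p*0.000000 + (1-p)*0.000000] = 0.000000
  V(3,2) = exp(-r*dt) * [p*0.000000 + (1-p)*2.277463] = 1.120786
  V(3,3) = exp(-r*dt) * [p*2.277463 + (1-p)*4.102798] = 3.146473
  V(2,0) = exp(-r*dt) * [p*0.000000 + (1-p)*0.000000] = 0.000000
  V(2,1) = exp(-r*dt) * [p*0.000000 + (1-p)*1.120786] = 0.551562
  V(2,2) = exp(-r*dt) * [p*1.120786 + (1-p)*3.146473] = 2.103262
  V(1,0) = exp(-r*dt) * [p*0.000000 + (1-p)*0.551562] = 0.271435
  V(1,1) = exp(-r*dt) * [p*0.551562 + (1-p)*2.103262] = 1.308096
  V(0,0) = exp(-r*dt) * [p*0.271435 + (1-p)*1.308096] = 0.778108

Answer: Price = V(0,0) = 0.7781


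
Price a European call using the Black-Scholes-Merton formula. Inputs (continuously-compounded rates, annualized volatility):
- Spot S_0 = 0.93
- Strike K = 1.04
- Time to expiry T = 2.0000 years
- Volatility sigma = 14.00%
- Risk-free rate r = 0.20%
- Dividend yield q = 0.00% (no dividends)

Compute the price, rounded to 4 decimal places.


Answer: Price = 0.0357

Derivation:
d1 = (ln(S/K) + (r - q + 0.5*sigma^2) * T) / (sigma * sqrt(T)) = -0.44543387
d2 = d1 - sigma * sqrt(T) = -0.64342376
exp(-rT) = 0.99600799; exp(-qT) = 1.00000000
C = S_0 * exp(-qT) * N(d1) - K * exp(-rT) * N(d2)
N(d1) = 0.32800312; N(d2) = 0.25997458
C = 0.9300 * 1.00000000 * 0.32800312 - 1.0400 * 0.99600799 * 0.25997458 = 0.0357


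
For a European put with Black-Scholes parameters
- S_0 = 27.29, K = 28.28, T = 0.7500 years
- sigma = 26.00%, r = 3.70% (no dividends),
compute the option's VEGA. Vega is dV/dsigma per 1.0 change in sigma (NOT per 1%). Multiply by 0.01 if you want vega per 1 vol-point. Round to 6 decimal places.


Answer: Vega = 9.400214

Derivation:
d1 = 0.0775669807; d2 = -0.1475996243
phi(d1) = 0.3977439385; exp(-qT) = 1.0000000000; exp(-rT) = 0.9726314943
Vega = S * exp(-qT) * phi(d1) * sqrt(T) = 27.2900 * 1.0000000000 * 0.3977439385 * 0.8660254038 = 9.400214


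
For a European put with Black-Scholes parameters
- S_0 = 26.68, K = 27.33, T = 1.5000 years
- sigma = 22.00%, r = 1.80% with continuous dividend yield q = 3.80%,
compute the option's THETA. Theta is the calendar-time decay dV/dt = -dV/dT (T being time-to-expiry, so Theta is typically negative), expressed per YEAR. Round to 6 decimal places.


d1 = -0.0659535464; d2 = -0.3353974181
phi(d1) = 0.3980755497; exp(-qT) = 0.9445940694; exp(-rT) = 0.9733612415
Theta = -S*exp(-qT)*phi(d1)*sigma/(2*sqrt(T)) + r*K*exp(-rT)*N(-d2) - q*S*exp(-qT)*N(-d1)
N(-d1) = 0.5262925953; N(-d2) = 0.6313373423; sqrt(T) = 1.2247448714
Term 1 = -26.6800 * 0.9445940694 * 0.3980755497 * 0.2200 / (2 * 1.2247448714) = -0.9010390203
Term 2 = 0.0180 * 27.3300 * 0.9733612415 * 0.6313373423 = 0.3023066241
Term 3 = -0.0380 * 26.6800 * 0.9445940694 * 0.5262925953 = -0.5040131831
Theta = -0.9010390203 + (0.3023066241) + (-0.5040131831) = -1.102746

Answer: Theta = -1.102746


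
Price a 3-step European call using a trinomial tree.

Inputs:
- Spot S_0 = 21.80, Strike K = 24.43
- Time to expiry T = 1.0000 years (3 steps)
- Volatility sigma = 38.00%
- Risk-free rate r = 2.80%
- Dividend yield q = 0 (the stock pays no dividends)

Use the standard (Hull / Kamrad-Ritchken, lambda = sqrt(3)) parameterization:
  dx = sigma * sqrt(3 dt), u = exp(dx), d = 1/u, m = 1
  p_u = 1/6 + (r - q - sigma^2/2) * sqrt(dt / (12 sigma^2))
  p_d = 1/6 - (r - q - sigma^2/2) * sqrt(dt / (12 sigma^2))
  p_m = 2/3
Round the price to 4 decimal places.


Answer: Price = V(0,0) = 2.5816

Derivation:
dt = T/N = 0.333333; dx = sigma*sqrt(3*dt) = 0.380000
u = exp(dx) = 1.462285; d = 1/u = 0.683861
p_u = 0.147281, p_m = 0.666667, p_d = 0.186053
Discount per step: exp(-r*dt) = 0.990710
Stock lattice S(k, j) with j the centered position index:
  k=0: S(0,+0) = 21.8000
  k=1: S(1,-1) = 14.9082; S(1,+0) = 21.8000; S(1,+1) = 31.8778
  k=2: S(2,-2) = 10.1951; S(2,-1) = 14.9082; S(2,+0) = 21.8000; S(2,+1) = 31.8778; S(2,+2) = 46.6144
  k=3: S(3,-3) = 6.9721; S(3,-2) = 10.1951; S(3,-1) = 14.9082; S(3,+0) = 21.8000; S(3,+1) = 31.8778; S(3,+2) = 46.6144; S(3,+3) = 68.1636
Terminal payoffs V(N, j) = max(S_T - K, 0):
  V(3,-3) = 0.000000; V(3,-2) = 0.000000; V(3,-1) = 0.000000; V(3,+0) = 0.000000; V(3,+1) = 7.447804; V(3,+2) = 22.184422; V(3,+3) = 43.733550
Backward induction: V(k, j) = exp(-r*dt) * [p_u * V(k+1, j+1) + p_m * V(k+1, j) + p_d * V(k+1, j-1)]
  V(2,-2) = exp(-r*dt) * [p_u*0.000000 + p_m*0.000000 + p_d*0.000000] = 0.000000
  V(2,-1) = exp(-r*dt) * [p_u*0.000000 + p_m*0.000000 + p_d*0.000000] = 0.000000
  V(2,+0) = exp(-r*dt) * [p_u*7.447804 + p_m*0.000000 + p_d*0.000000] = 1.086728
  V(2,+1) = exp(-r*dt) * [p_u*22.184422 + p_m*7.447804 + p_d*0.000000] = 8.156060
  V(2,+2) = exp(-r*dt) * [p_u*43.733550 + p_m*22.184422 + p_d*7.447804] = 22.406301
  V(1,-1) = exp(-r*dt) * [p_u*1.086728 + p_m*0.000000 + p_d*0.000000] = 0.158567
  V(1,+0) = exp(-r*dt) * [p_u*8.156060 + p_m*1.086728 + p_d*0.000000] = 1.907826
  V(1,+1) = exp(-r*dt) * [p_u*22.406301 + p_m*8.156060 + p_d*1.086728] = 8.856530
  V(0,+0) = exp(-r*dt) * [p_u*8.856530 + p_m*1.907826 + p_d*0.158567] = 2.581574


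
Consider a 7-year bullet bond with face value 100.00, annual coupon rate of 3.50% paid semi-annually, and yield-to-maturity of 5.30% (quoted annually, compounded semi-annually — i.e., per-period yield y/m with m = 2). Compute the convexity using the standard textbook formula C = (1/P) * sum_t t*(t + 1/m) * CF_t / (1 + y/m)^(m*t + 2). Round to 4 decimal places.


Answer: Convexity = 42.4931

Derivation:
Coupon per period c = face * coupon_rate / m = 1.750000
Periods per year m = 2; per-period yield y/m = 0.026500
Number of cashflows N = 14
Cashflows (t years, CF_t, discount factor 1/(1+y/m)^(m*t), PV):
  t = 0.5000: CF_t = 1.750000, DF = 0.974184, PV = 1.704822
  t = 1.0000: CF_t = 1.750000, DF = 0.949035, PV = 1.660811
  t = 1.5000: CF_t = 1.750000, DF = 0.924535, PV = 1.617935
  t = 2.0000: CF_t = 1.750000, DF = 0.900667, PV = 1.576167
  t = 2.5000: CF_t = 1.750000, DF = 0.877415, PV = 1.535477
  t = 3.0000: CF_t = 1.750000, DF = 0.854764, PV = 1.495837
  t = 3.5000: CF_t = 1.750000, DF = 0.832698, PV = 1.457221
  t = 4.0000: CF_t = 1.750000, DF = 0.811201, PV = 1.419601
  t = 4.5000: CF_t = 1.750000, DF = 0.790259, PV = 1.382953
  t = 5.0000: CF_t = 1.750000, DF = 0.769858, PV = 1.347251
  t = 5.5000: CF_t = 1.750000, DF = 0.749983, PV = 1.312471
  t = 6.0000: CF_t = 1.750000, DF = 0.730622, PV = 1.278588
  t = 6.5000: CF_t = 1.750000, DF = 0.711760, PV = 1.245580
  t = 7.0000: CF_t = 101.750000, DF = 0.693385, PV = 70.551957
Price P = sum_t PV_t = 89.586672
Convexity numerator sum_t t*(t + 1/m) * CF_t / (1+y/m)^(m*t + 2):
  t = 0.5000: term = 0.808968
  t = 1.0000: term = 2.364251
  t = 1.5000: term = 4.606431
  t = 2.0000: term = 7.479186
  t = 2.5000: term = 10.929156
  t = 3.0000: term = 14.905815
  t = 3.5000: term = 19.361344
  t = 4.0000: term = 24.250518
  t = 4.5000: term = 29.530587
  t = 5.0000: term = 35.161168
  t = 5.5000: term = 41.104142
  t = 6.0000: term = 47.323549
  t = 6.5000: term = 53.785491
  t = 7.0000: term = 3515.203419
Convexity = (1/P) * sum = 3806.814024 / 89.586672 = 42.493085


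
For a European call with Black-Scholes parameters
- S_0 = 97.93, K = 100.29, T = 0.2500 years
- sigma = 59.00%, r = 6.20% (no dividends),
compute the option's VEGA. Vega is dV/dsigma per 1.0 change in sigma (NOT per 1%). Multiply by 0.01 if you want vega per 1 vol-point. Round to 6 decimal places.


d1 = 0.1193201649; d2 = -0.1756798351
phi(d1) = 0.3961124339; exp(-qT) = 1.0000000000; exp(-rT) = 0.9846195068
Vega = S * exp(-qT) * phi(d1) * sqrt(T) = 97.9300 * 1.0000000000 * 0.3961124339 * 0.5000000000 = 19.395645

Answer: Vega = 19.395645


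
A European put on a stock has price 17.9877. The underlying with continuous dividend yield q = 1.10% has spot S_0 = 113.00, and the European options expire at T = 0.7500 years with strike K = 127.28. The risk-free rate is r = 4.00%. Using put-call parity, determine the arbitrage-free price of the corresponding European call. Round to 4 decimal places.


Answer: Call price = 6.5410

Derivation:
Put-call parity: C - P = S_0 * exp(-qT) - K * exp(-rT).
S_0 * exp(-qT) = 113.0000 * 0.99178394 = 112.07158498
K * exp(-rT) = 127.2800 * 0.97044553 = 123.51830751
C = P + S*exp(-qT) - K*exp(-rT)
C = 17.9877 + 112.07158498 - 123.51830751 = 6.5410


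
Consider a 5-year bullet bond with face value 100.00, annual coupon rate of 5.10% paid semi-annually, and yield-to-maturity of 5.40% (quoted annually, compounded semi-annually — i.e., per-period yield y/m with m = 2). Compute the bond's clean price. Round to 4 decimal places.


Answer: Price = 98.7007

Derivation:
Coupon per period c = face * coupon_rate / m = 2.550000
Periods per year m = 2; per-period yield y/m = 0.027000
Number of cashflows N = 10
Cashflows (t years, CF_t, discount factor 1/(1+y/m)^(m*t), PV):
  t = 0.5000: CF_t = 2.550000, DF = 0.973710, PV = 2.482960
  t = 1.0000: CF_t = 2.550000, DF = 0.948111, PV = 2.417683
  t = 1.5000: CF_t = 2.550000, DF = 0.923185, PV = 2.354121
  t = 2.0000: CF_t = 2.550000, DF = 0.898914, PV = 2.292231
  t = 2.5000: CF_t = 2.550000, DF = 0.875282, PV = 2.231968
  t = 3.0000: CF_t = 2.550000, DF = 0.852270, PV = 2.173289
  t = 3.5000: CF_t = 2.550000, DF = 0.829864, PV = 2.116153
  t = 4.0000: CF_t = 2.550000, DF = 0.808047, PV = 2.060519
  t = 4.5000: CF_t = 2.550000, DF = 0.786803, PV = 2.006348
  t = 5.0000: CF_t = 102.550000, DF = 0.766118, PV = 78.565382
Price P = sum_t PV_t = 98.700655


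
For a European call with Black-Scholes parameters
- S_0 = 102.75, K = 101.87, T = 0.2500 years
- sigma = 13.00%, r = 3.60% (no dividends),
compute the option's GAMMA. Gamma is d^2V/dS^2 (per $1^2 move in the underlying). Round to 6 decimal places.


Answer: Gamma = 0.057048

Derivation:
d1 = 0.3032901965; d2 = 0.2382901965
phi(d1) = 0.3810094866; exp(-qT) = 1.0000000000; exp(-rT) = 0.9910403788
Gamma = exp(-qT) * phi(d1) / (S * sigma * sqrt(T)) = 1.0000000000 * 0.3810094866 / (102.7500 * 0.1300 * 0.5000000000) = 0.057048
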